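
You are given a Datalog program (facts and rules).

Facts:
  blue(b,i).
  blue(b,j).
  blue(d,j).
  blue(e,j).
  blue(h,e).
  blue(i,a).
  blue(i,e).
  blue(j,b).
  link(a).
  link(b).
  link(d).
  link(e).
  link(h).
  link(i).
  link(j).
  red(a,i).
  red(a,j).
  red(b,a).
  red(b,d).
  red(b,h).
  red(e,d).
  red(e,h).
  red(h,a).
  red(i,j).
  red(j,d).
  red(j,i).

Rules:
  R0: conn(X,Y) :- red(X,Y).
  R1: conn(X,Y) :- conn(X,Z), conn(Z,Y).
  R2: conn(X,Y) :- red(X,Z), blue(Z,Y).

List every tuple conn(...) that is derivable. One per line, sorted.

conn(a,a)
conn(a,b)
conn(a,d)
conn(a,e)
conn(a,h)
conn(a,i)
conn(a,j)
conn(b,a)
conn(b,b)
conn(b,d)
conn(b,e)
conn(b,h)
conn(b,i)
conn(b,j)
conn(e,a)
conn(e,b)
conn(e,d)
conn(e,e)
conn(e,h)
conn(e,i)
conn(e,j)
conn(h,a)
conn(h,b)
conn(h,d)
conn(h,e)
conn(h,h)
conn(h,i)
conn(h,j)
conn(i,a)
conn(i,b)
conn(i,d)
conn(i,e)
conn(i,h)
conn(i,i)
conn(i,j)
conn(j,a)
conn(j,b)
conn(j,d)
conn(j,e)
conn(j,h)
conn(j,i)
conn(j,j)

round 1: derive conn(a,i) via R0 from red(a,i)
round 1: derive conn(a,j) via R0 from red(a,j)
round 1: derive conn(b,a) via R0 from red(b,a)
round 1: derive conn(b,d) via R0 from red(b,d)
round 1: derive conn(b,h) via R0 from red(b,h)
round 1: derive conn(e,d) via R0 from red(e,d)
round 1: derive conn(e,h) via R0 from red(e,h)
round 1: derive conn(h,a) via R0 from red(h,a)
round 1: derive conn(i,j) via R0 from red(i,j)
round 1: derive conn(j,d) via R0 from red(j,d)
round 1: derive conn(j,i) via R0 from red(j,i)
round 1: derive conn(a,a) via R2 from red(a,i), blue(i,a)
round 1: derive conn(a,b) via R2 from red(a,j), blue(j,b)
round 1: derive conn(a,e) via R2 from red(a,i), blue(i,e)
round 1: derive conn(b,e) via R2 from red(b,h), blue(h,e)
round 1: derive conn(b,j) via R2 from red(b,d), blue(d,j)
round 1: derive conn(e,e) via R2 from red(e,h), blue(h,e)
round 1: derive conn(e,j) via R2 from red(e,d), blue(d,j)
round 1: derive conn(i,b) via R2 from red(i,j), blue(j,b)
round 1: derive conn(j,a) via R2 from red(j,i), blue(i,a)
round 1: derive conn(j,e) via R2 from red(j,i), blue(i,e)
round 1: derive conn(j,j) via R2 from red(j,d), blue(d,j)
round 2: derive conn(a,d) via R1 from conn(a,b), conn(b,d)
round 2: derive conn(a,h) via R1 from conn(a,b), conn(b,h)
round 2: derive conn(b,b) via R1 from conn(b,a), conn(a,b)
round 2: derive conn(b,i) via R1 from conn(b,a), conn(a,i)
round 2: derive conn(e,a) via R1 from conn(e,h), conn(h,a)
round 2: derive conn(e,i) via R1 from conn(e,j), conn(j,i)
round 2: derive conn(h,b) via R1 from conn(h,a), conn(a,b)
round 2: derive conn(h,e) via R1 from conn(h,a), conn(a,e)
round 2: derive conn(h,i) via R1 from conn(h,a), conn(a,i)
round 2: derive conn(h,j) via R1 from conn(h,a), conn(a,j)
round 2: derive conn(i,a) via R1 from conn(i,b), conn(b,a)
round 2: derive conn(i,d) via R1 from conn(i,b), conn(b,d)
round 2: derive conn(i,e) via R1 from conn(i,b), conn(b,e)
round 2: derive conn(i,h) via R1 from conn(i,b), conn(b,h)
round 2: derive conn(i,i) via R1 from conn(i,j), conn(j,i)
round 2: derive conn(j,b) via R1 from conn(j,a), conn(a,b)
round 2: derive conn(j,h) via R1 from conn(j,e), conn(e,h)
round 3: derive conn(e,b) via R1 from conn(e,a), conn(a,b)
round 3: derive conn(h,d) via R1 from conn(h,a), conn(a,d)
round 3: derive conn(h,h) via R1 from conn(h,a), conn(a,h)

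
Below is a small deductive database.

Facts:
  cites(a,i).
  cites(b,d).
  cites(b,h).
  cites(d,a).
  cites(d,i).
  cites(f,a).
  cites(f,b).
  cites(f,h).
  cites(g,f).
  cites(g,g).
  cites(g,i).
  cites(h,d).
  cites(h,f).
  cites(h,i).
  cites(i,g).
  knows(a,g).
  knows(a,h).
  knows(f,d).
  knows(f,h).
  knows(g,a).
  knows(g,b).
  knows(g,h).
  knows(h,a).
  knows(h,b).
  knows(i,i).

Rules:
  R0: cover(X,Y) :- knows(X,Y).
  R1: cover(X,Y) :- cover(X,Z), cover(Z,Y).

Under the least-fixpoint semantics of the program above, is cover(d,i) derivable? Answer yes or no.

no

round 1: derive cover(a,g) via R0 from knows(a,g)
round 1: derive cover(a,h) via R0 from knows(a,h)
round 1: derive cover(f,d) via R0 from knows(f,d)
round 1: derive cover(f,h) via R0 from knows(f,h)
round 1: derive cover(g,a) via R0 from knows(g,a)
round 1: derive cover(g,b) via R0 from knows(g,b)
round 1: derive cover(g,h) via R0 from knows(g,h)
round 1: derive cover(h,a) via R0 from knows(h,a)
round 1: derive cover(h,b) via R0 from knows(h,b)
round 1: derive cover(i,i) via R0 from knows(i,i)
round 2: derive cover(a,a) via R1 from cover(a,g), cover(g,a)
round 2: derive cover(a,b) via R1 from cover(a,g), cover(g,b)
round 2: derive cover(f,a) via R1 from cover(f,h), cover(h,a)
round 2: derive cover(f,b) via R1 from cover(f,h), cover(h,b)
round 2: derive cover(g,g) via R1 from cover(g,a), cover(a,g)
round 2: derive cover(h,g) via R1 from cover(h,a), cover(a,g)
round 2: derive cover(h,h) via R1 from cover(h,a), cover(a,h)
round 3: derive cover(f,g) via R1 from cover(f,a), cover(a,g)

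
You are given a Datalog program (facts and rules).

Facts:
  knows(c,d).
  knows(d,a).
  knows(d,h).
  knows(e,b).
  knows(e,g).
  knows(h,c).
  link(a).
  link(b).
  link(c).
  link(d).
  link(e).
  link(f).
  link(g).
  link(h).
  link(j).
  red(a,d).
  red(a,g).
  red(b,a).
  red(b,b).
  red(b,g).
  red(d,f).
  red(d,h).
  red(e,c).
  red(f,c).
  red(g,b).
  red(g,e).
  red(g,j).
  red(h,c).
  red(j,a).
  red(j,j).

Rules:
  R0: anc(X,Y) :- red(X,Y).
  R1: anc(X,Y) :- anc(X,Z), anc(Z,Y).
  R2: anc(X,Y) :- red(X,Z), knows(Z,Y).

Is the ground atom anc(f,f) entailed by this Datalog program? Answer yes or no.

yes

round 1: derive anc(a,d) via R0 from red(a,d)
round 1: derive anc(a,g) via R0 from red(a,g)
round 1: derive anc(b,a) via R0 from red(b,a)
round 1: derive anc(b,b) via R0 from red(b,b)
round 1: derive anc(b,g) via R0 from red(b,g)
round 1: derive anc(d,f) via R0 from red(d,f)
round 1: derive anc(d,h) via R0 from red(d,h)
round 1: derive anc(e,c) via R0 from red(e,c)
round 1: derive anc(f,c) via R0 from red(f,c)
round 1: derive anc(g,b) via R0 from red(g,b)
round 1: derive anc(g,e) via R0 from red(g,e)
round 1: derive anc(g,j) via R0 from red(g,j)
round 1: derive anc(h,c) via R0 from red(h,c)
round 1: derive anc(j,a) via R0 from red(j,a)
round 1: derive anc(j,j) via R0 from red(j,j)
round 1: derive anc(a,a) via R2 from red(a,d), knows(d,a)
round 1: derive anc(a,h) via R2 from red(a,d), knows(d,h)
round 1: derive anc(d,c) via R2 from red(d,h), knows(h,c)
round 1: derive anc(e,d) via R2 from red(e,c), knows(c,d)
round 1: derive anc(f,d) via R2 from red(f,c), knows(c,d)
round 1: derive anc(g,g) via R2 from red(g,e), knows(e,g)
round 1: derive anc(h,d) via R2 from red(h,c), knows(c,d)
round 2: derive anc(a,b) via R1 from anc(a,g), anc(g,b)
round 2: derive anc(a,c) via R1 from anc(a,d), anc(d,c)
round 2: derive anc(a,e) via R1 from anc(a,g), anc(g,e)
round 2: derive anc(a,f) via R1 from anc(a,d), anc(d,f)
round 2: derive anc(a,j) via R1 from anc(a,g), anc(g,j)
round 2: derive anc(b,d) via R1 from anc(b,a), anc(a,d)
round 2: derive anc(b,e) via R1 from anc(b,g), anc(g,e)
round 2: derive anc(b,h) via R1 from anc(b,a), anc(a,h)
round 2: derive anc(b,j) via R1 from anc(b,g), anc(g,j)
round 2: derive anc(d,d) via R1 from anc(d,f), anc(f,d)
round 2: derive anc(e,f) via R1 from anc(e,d), anc(d,f)
round 2: derive anc(e,h) via R1 from anc(e,d), anc(d,h)
round 2: derive anc(f,f) via R1 from anc(f,d), anc(d,f)
round 2: derive anc(f,h) via R1 from anc(f,d), anc(d,h)
round 2: derive anc(g,a) via R1 from anc(g,b), anc(b,a)
round 2: derive anc(g,c) via R1 from anc(g,e), anc(e,c)
round 2: derive anc(g,d) via R1 from anc(g,e), anc(e,d)
round 2: derive anc(h,f) via R1 from anc(h,d), anc(d,f)
round 2: derive anc(h,h) via R1 from anc(h,d), anc(d,h)
round 2: derive anc(j,d) via R1 from anc(j,a), anc(a,d)
round 2: derive anc(j,g) via R1 from anc(j,a), anc(a,g)
round 2: derive anc(j,h) via R1 from anc(j,a), anc(a,h)
round 3: derive anc(b,c) via R1 from anc(b,a), anc(a,c)
round 3: derive anc(b,f) via R1 from anc(b,a), anc(a,f)
round 3: derive anc(g,f) via R1 from anc(g,a), anc(a,f)
round 3: derive anc(g,h) via R1 from anc(g,a), anc(a,h)
round 3: derive anc(j,b) via R1 from anc(j,a), anc(a,b)
round 3: derive anc(j,c) via R1 from anc(j,a), anc(a,c)
round 3: derive anc(j,e) via R1 from anc(j,a), anc(a,e)
round 3: derive anc(j,f) via R1 from anc(j,a), anc(a,f)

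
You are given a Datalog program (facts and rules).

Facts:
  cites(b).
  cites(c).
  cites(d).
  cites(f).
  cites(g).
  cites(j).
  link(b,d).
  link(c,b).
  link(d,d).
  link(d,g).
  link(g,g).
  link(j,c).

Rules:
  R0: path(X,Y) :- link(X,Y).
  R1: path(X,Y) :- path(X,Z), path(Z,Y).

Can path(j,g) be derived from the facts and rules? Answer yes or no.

yes

round 1: derive path(b,d) via R0 from link(b,d)
round 1: derive path(c,b) via R0 from link(c,b)
round 1: derive path(d,d) via R0 from link(d,d)
round 1: derive path(d,g) via R0 from link(d,g)
round 1: derive path(g,g) via R0 from link(g,g)
round 1: derive path(j,c) via R0 from link(j,c)
round 2: derive path(b,g) via R1 from path(b,d), path(d,g)
round 2: derive path(c,d) via R1 from path(c,b), path(b,d)
round 2: derive path(j,b) via R1 from path(j,c), path(c,b)
round 3: derive path(c,g) via R1 from path(c,b), path(b,g)
round 3: derive path(j,d) via R1 from path(j,b), path(b,d)
round 3: derive path(j,g) via R1 from path(j,b), path(b,g)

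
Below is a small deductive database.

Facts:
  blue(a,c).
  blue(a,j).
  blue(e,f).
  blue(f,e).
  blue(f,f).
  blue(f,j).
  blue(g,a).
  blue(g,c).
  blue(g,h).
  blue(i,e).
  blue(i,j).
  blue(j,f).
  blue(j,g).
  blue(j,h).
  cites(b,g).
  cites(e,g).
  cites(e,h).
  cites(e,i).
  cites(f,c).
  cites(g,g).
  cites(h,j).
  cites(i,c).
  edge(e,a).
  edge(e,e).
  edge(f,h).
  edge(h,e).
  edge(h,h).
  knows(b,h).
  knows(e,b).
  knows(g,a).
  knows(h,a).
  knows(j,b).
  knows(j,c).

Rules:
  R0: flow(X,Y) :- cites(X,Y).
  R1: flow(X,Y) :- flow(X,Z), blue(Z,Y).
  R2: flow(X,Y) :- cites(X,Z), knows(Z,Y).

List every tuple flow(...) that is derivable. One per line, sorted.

round 1: derive flow(b,g) via R0 from cites(b,g)
round 1: derive flow(e,g) via R0 from cites(e,g)
round 1: derive flow(e,h) via R0 from cites(e,h)
round 1: derive flow(e,i) via R0 from cites(e,i)
round 1: derive flow(f,c) via R0 from cites(f,c)
round 1: derive flow(g,g) via R0 from cites(g,g)
round 1: derive flow(h,j) via R0 from cites(h,j)
round 1: derive flow(i,c) via R0 from cites(i,c)
round 1: derive flow(b,a) via R2 from cites(b,g), knows(g,a)
round 1: derive flow(e,a) via R2 from cites(e,g), knows(g,a)
round 1: derive flow(g,a) via R2 from cites(g,g), knows(g,a)
round 1: derive flow(h,b) via R2 from cites(h,j), knows(j,b)
round 1: derive flow(h,c) via R2 from cites(h,j), knows(j,c)
round 2: derive flow(b,c) via R1 from flow(b,a), blue(a,c)
round 2: derive flow(b,h) via R1 from flow(b,g), blue(g,h)
round 2: derive flow(b,j) via R1 from flow(b,a), blue(a,j)
round 2: derive flow(e,c) via R1 from flow(e,a), blue(a,c)
round 2: derive flow(e,e) via R1 from flow(e,i), blue(i,e)
round 2: derive flow(e,j) via R1 from flow(e,a), blue(a,j)
round 2: derive flow(g,c) via R1 from flow(g,a), blue(a,c)
round 2: derive flow(g,h) via R1 from flow(g,g), blue(g,h)
round 2: derive flow(g,j) via R1 from flow(g,a), blue(a,j)
round 2: derive flow(h,f) via R1 from flow(h,j), blue(j,f)
round 2: derive flow(h,g) via R1 from flow(h,j), blue(j,g)
round 2: derive flow(h,h) via R1 from flow(h,j), blue(j,h)
round 3: derive flow(b,f) via R1 from flow(b,j), blue(j,f)
round 3: derive flow(e,f) via R1 from flow(e,e), blue(e,f)
round 3: derive flow(g,f) via R1 from flow(g,j), blue(j,f)
round 3: derive flow(h,a) via R1 from flow(h,g), blue(g,a)
round 3: derive flow(h,e) via R1 from flow(h,f), blue(f,e)
round 4: derive flow(b,e) via R1 from flow(b,f), blue(f,e)
round 4: derive flow(g,e) via R1 from flow(g,f), blue(f,e)

flow(b,a)
flow(b,c)
flow(b,e)
flow(b,f)
flow(b,g)
flow(b,h)
flow(b,j)
flow(e,a)
flow(e,c)
flow(e,e)
flow(e,f)
flow(e,g)
flow(e,h)
flow(e,i)
flow(e,j)
flow(f,c)
flow(g,a)
flow(g,c)
flow(g,e)
flow(g,f)
flow(g,g)
flow(g,h)
flow(g,j)
flow(h,a)
flow(h,b)
flow(h,c)
flow(h,e)
flow(h,f)
flow(h,g)
flow(h,h)
flow(h,j)
flow(i,c)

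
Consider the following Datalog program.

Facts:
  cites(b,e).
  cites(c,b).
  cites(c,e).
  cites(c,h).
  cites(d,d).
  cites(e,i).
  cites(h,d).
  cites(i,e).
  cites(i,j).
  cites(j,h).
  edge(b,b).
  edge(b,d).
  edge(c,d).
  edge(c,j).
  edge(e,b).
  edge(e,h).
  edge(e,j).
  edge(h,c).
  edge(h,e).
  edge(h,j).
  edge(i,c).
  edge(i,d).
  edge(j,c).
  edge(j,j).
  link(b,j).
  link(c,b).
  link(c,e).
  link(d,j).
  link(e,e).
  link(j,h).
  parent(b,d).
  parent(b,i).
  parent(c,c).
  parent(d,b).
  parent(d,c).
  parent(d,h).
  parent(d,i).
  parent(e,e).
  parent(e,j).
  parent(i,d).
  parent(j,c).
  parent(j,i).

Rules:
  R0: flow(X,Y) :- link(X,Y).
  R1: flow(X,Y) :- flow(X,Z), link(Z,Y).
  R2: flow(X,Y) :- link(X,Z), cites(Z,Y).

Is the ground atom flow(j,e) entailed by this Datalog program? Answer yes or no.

no

round 1: derive flow(b,j) via R0 from link(b,j)
round 1: derive flow(c,b) via R0 from link(c,b)
round 1: derive flow(c,e) via R0 from link(c,e)
round 1: derive flow(d,j) via R0 from link(d,j)
round 1: derive flow(e,e) via R0 from link(e,e)
round 1: derive flow(j,h) via R0 from link(j,h)
round 1: derive flow(b,h) via R2 from link(b,j), cites(j,h)
round 1: derive flow(c,i) via R2 from link(c,e), cites(e,i)
round 1: derive flow(d,h) via R2 from link(d,j), cites(j,h)
round 1: derive flow(e,i) via R2 from link(e,e), cites(e,i)
round 1: derive flow(j,d) via R2 from link(j,h), cites(h,d)
round 2: derive flow(c,j) via R1 from flow(c,b), link(b,j)
round 2: derive flow(j,j) via R1 from flow(j,d), link(d,j)
round 3: derive flow(c,h) via R1 from flow(c,j), link(j,h)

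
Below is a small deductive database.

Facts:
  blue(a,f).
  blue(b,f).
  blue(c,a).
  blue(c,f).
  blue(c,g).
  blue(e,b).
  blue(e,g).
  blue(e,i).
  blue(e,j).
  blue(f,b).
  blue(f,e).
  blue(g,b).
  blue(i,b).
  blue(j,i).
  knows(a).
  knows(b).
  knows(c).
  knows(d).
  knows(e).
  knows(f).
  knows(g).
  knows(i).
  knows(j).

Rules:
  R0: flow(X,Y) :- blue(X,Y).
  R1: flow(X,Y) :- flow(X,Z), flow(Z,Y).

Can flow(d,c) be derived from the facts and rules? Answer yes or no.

no

round 1: derive flow(a,f) via R0 from blue(a,f)
round 1: derive flow(b,f) via R0 from blue(b,f)
round 1: derive flow(c,a) via R0 from blue(c,a)
round 1: derive flow(c,f) via R0 from blue(c,f)
round 1: derive flow(c,g) via R0 from blue(c,g)
round 1: derive flow(e,b) via R0 from blue(e,b)
round 1: derive flow(e,g) via R0 from blue(e,g)
round 1: derive flow(e,i) via R0 from blue(e,i)
round 1: derive flow(e,j) via R0 from blue(e,j)
round 1: derive flow(f,b) via R0 from blue(f,b)
round 1: derive flow(f,e) via R0 from blue(f,e)
round 1: derive flow(g,b) via R0 from blue(g,b)
round 1: derive flow(i,b) via R0 from blue(i,b)
round 1: derive flow(j,i) via R0 from blue(j,i)
round 2: derive flow(a,b) via R1 from flow(a,f), flow(f,b)
round 2: derive flow(a,e) via R1 from flow(a,f), flow(f,e)
round 2: derive flow(b,b) via R1 from flow(b,f), flow(f,b)
round 2: derive flow(b,e) via R1 from flow(b,f), flow(f,e)
round 2: derive flow(c,b) via R1 from flow(c,f), flow(f,b)
round 2: derive flow(c,e) via R1 from flow(c,f), flow(f,e)
round 2: derive flow(e,f) via R1 from flow(e,b), flow(b,f)
round 2: derive flow(f,f) via R1 from flow(f,b), flow(b,f)
round 2: derive flow(f,g) via R1 from flow(f,e), flow(e,g)
round 2: derive flow(f,i) via R1 from flow(f,e), flow(e,i)
round 2: derive flow(f,j) via R1 from flow(f,e), flow(e,j)
round 2: derive flow(g,f) via R1 from flow(g,b), flow(b,f)
round 2: derive flow(i,f) via R1 from flow(i,b), flow(b,f)
round 2: derive flow(j,b) via R1 from flow(j,i), flow(i,b)
round 3: derive flow(a,g) via R1 from flow(a,e), flow(e,g)
round 3: derive flow(a,i) via R1 from flow(a,e), flow(e,i)
round 3: derive flow(a,j) via R1 from flow(a,e), flow(e,j)
round 3: derive flow(b,g) via R1 from flow(b,e), flow(e,g)
round 3: derive flow(b,i) via R1 from flow(b,e), flow(e,i)
round 3: derive flow(b,j) via R1 from flow(b,e), flow(e,j)
round 3: derive flow(c,i) via R1 from flow(c,e), flow(e,i)
round 3: derive flow(c,j) via R1 from flow(c,e), flow(e,j)
round 3: derive flow(e,e) via R1 from flow(e,b), flow(b,e)
round 3: derive flow(g,e) via R1 from flow(g,b), flow(b,e)
round 3: derive flow(g,g) via R1 from flow(g,f), flow(f,g)
round 3: derive flow(g,i) via R1 from flow(g,f), flow(f,i)
round 3: derive flow(g,j) via R1 from flow(g,f), flow(f,j)
round 3: derive flow(i,e) via R1 from flow(i,b), flow(b,e)
round 3: derive flow(i,g) via R1 from flow(i,f), flow(f,g)
round 3: derive flow(i,i) via R1 from flow(i,f), flow(f,i)
round 3: derive flow(i,j) via R1 from flow(i,f), flow(f,j)
round 3: derive flow(j,e) via R1 from flow(j,b), flow(b,e)
round 3: derive flow(j,f) via R1 from flow(j,b), flow(b,f)
round 4: derive flow(j,g) via R1 from flow(j,b), flow(b,g)
round 4: derive flow(j,j) via R1 from flow(j,b), flow(b,j)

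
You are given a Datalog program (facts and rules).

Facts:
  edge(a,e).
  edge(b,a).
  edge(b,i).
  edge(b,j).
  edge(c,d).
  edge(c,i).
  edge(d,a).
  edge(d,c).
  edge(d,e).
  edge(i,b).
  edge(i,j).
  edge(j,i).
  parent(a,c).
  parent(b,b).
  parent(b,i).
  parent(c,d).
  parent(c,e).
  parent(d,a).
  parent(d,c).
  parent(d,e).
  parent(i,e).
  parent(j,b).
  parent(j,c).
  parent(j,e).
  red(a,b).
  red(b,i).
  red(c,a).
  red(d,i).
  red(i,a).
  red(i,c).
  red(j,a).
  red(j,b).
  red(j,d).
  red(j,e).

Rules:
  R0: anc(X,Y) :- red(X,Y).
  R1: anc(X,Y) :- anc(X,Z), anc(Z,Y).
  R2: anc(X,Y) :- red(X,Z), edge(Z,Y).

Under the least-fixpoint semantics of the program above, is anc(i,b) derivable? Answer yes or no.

round 1: derive anc(a,b) via R0 from red(a,b)
round 1: derive anc(b,i) via R0 from red(b,i)
round 1: derive anc(c,a) via R0 from red(c,a)
round 1: derive anc(d,i) via R0 from red(d,i)
round 1: derive anc(i,a) via R0 from red(i,a)
round 1: derive anc(i,c) via R0 from red(i,c)
round 1: derive anc(j,a) via R0 from red(j,a)
round 1: derive anc(j,b) via R0 from red(j,b)
round 1: derive anc(j,d) via R0 from red(j,d)
round 1: derive anc(j,e) via R0 from red(j,e)
round 1: derive anc(a,a) via R2 from red(a,b), edge(b,a)
round 1: derive anc(a,i) via R2 from red(a,b), edge(b,i)
round 1: derive anc(a,j) via R2 from red(a,b), edge(b,j)
round 1: derive anc(b,b) via R2 from red(b,i), edge(i,b)
round 1: derive anc(b,j) via R2 from red(b,i), edge(i,j)
round 1: derive anc(c,e) via R2 from red(c,a), edge(a,e)
round 1: derive anc(d,b) via R2 from red(d,i), edge(i,b)
round 1: derive anc(d,j) via R2 from red(d,i), edge(i,j)
round 1: derive anc(i,d) via R2 from red(i,c), edge(c,d)
round 1: derive anc(i,e) via R2 from red(i,a), edge(a,e)
round 1: derive anc(i,i) via R2 from red(i,c), edge(c,i)
round 1: derive anc(j,c) via R2 from red(j,d), edge(d,c)
round 1: derive anc(j,i) via R2 from red(j,b), edge(b,i)
round 1: derive anc(j,j) via R2 from red(j,b), edge(b,j)
round 2: derive anc(a,c) via R1 from anc(a,i), anc(i,c)
round 2: derive anc(a,d) via R1 from anc(a,i), anc(i,d)
round 2: derive anc(a,e) via R1 from anc(a,i), anc(i,e)
round 2: derive anc(b,a) via R1 from anc(b,i), anc(i,a)
round 2: derive anc(b,c) via R1 from anc(b,i), anc(i,c)
round 2: derive anc(b,d) via R1 from anc(b,i), anc(i,d)
round 2: derive anc(b,e) via R1 from anc(b,i), anc(i,e)
round 2: derive anc(c,b) via R1 from anc(c,a), anc(a,b)
round 2: derive anc(c,i) via R1 from anc(c,a), anc(a,i)
round 2: derive anc(c,j) via R1 from anc(c,a), anc(a,j)
round 2: derive anc(d,a) via R1 from anc(d,i), anc(i,a)
round 2: derive anc(d,c) via R1 from anc(d,i), anc(i,c)
round 2: derive anc(d,d) via R1 from anc(d,i), anc(i,d)
round 2: derive anc(d,e) via R1 from anc(d,i), anc(i,e)
round 2: derive anc(i,b) via R1 from anc(i,a), anc(a,b)
round 2: derive anc(i,j) via R1 from anc(i,a), anc(a,j)
round 3: derive anc(c,c) via R1 from anc(c,a), anc(a,c)
round 3: derive anc(c,d) via R1 from anc(c,a), anc(a,d)

yes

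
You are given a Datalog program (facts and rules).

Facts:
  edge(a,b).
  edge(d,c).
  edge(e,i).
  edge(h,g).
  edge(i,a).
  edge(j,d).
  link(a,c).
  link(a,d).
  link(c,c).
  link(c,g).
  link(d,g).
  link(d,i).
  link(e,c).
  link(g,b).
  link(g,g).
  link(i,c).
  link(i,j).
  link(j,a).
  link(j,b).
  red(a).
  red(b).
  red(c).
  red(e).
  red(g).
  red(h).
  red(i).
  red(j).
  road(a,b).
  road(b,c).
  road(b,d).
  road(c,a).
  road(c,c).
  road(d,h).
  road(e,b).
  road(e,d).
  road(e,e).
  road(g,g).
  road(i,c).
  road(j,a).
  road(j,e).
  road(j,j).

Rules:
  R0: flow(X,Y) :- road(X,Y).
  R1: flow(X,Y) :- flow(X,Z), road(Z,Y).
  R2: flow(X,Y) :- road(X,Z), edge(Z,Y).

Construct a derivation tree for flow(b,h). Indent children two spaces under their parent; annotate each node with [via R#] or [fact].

flow(b,h)  [via R1]
  flow(b,d)  [via R0]
    road(b,d)  [fact]
  road(d,h)  [fact]

round 1: derive flow(a,b) via R0 from road(a,b)
round 1: derive flow(b,c) via R0 from road(b,c)
round 1: derive flow(b,d) via R0 from road(b,d)
round 1: derive flow(c,a) via R0 from road(c,a)
round 1: derive flow(c,c) via R0 from road(c,c)
round 1: derive flow(d,h) via R0 from road(d,h)
round 1: derive flow(e,b) via R0 from road(e,b)
round 1: derive flow(e,d) via R0 from road(e,d)
round 1: derive flow(e,e) via R0 from road(e,e)
round 1: derive flow(g,g) via R0 from road(g,g)
round 1: derive flow(i,c) via R0 from road(i,c)
round 1: derive flow(j,a) via R0 from road(j,a)
round 1: derive flow(j,e) via R0 from road(j,e)
round 1: derive flow(j,j) via R0 from road(j,j)
round 1: derive flow(c,b) via R2 from road(c,a), edge(a,b)
round 1: derive flow(d,g) via R2 from road(d,h), edge(h,g)
round 1: derive flow(e,c) via R2 from road(e,d), edge(d,c)
round 1: derive flow(e,i) via R2 from road(e,e), edge(e,i)
round 1: derive flow(j,b) via R2 from road(j,a), edge(a,b)
round 1: derive flow(j,d) via R2 from road(j,j), edge(j,d)
round 1: derive flow(j,i) via R2 from road(j,e), edge(e,i)
round 2: derive flow(a,c) via R1 from flow(a,b), road(b,c)
round 2: derive flow(a,d) via R1 from flow(a,b), road(b,d)
round 2: derive flow(b,a) via R1 from flow(b,c), road(c,a)
round 2: derive flow(b,h) via R1 from flow(b,d), road(d,h)
round 2: derive flow(c,d) via R1 from flow(c,b), road(b,d)
round 2: derive flow(e,a) via R1 from flow(e,c), road(c,a)
round 2: derive flow(e,h) via R1 from flow(e,d), road(d,h)
round 2: derive flow(i,a) via R1 from flow(i,c), road(c,a)
round 2: derive flow(j,c) via R1 from flow(j,b), road(b,c)
round 2: derive flow(j,h) via R1 from flow(j,d), road(d,h)
round 3: derive flow(a,a) via R1 from flow(a,c), road(c,a)
round 3: derive flow(a,h) via R1 from flow(a,d), road(d,h)
round 3: derive flow(b,b) via R1 from flow(b,a), road(a,b)
round 3: derive flow(c,h) via R1 from flow(c,d), road(d,h)
round 3: derive flow(i,b) via R1 from flow(i,a), road(a,b)
round 4: derive flow(i,d) via R1 from flow(i,b), road(b,d)
round 5: derive flow(i,h) via R1 from flow(i,d), road(d,h)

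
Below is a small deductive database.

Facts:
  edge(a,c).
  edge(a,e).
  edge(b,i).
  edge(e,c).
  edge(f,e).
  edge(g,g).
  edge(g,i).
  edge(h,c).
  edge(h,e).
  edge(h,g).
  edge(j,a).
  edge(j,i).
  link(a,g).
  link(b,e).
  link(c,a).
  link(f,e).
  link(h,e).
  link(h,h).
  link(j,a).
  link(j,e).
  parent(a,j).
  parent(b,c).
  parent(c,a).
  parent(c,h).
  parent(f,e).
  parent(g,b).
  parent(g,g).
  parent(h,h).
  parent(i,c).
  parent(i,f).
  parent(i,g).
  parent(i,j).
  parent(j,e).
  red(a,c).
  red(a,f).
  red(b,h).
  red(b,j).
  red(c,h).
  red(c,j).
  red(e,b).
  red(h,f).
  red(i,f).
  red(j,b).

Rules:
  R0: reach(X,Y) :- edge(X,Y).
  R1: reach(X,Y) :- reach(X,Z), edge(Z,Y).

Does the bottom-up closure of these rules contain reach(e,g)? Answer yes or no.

round 1: derive reach(a,c) via R0 from edge(a,c)
round 1: derive reach(a,e) via R0 from edge(a,e)
round 1: derive reach(b,i) via R0 from edge(b,i)
round 1: derive reach(e,c) via R0 from edge(e,c)
round 1: derive reach(f,e) via R0 from edge(f,e)
round 1: derive reach(g,g) via R0 from edge(g,g)
round 1: derive reach(g,i) via R0 from edge(g,i)
round 1: derive reach(h,c) via R0 from edge(h,c)
round 1: derive reach(h,e) via R0 from edge(h,e)
round 1: derive reach(h,g) via R0 from edge(h,g)
round 1: derive reach(j,a) via R0 from edge(j,a)
round 1: derive reach(j,i) via R0 from edge(j,i)
round 2: derive reach(f,c) via R1 from reach(f,e), edge(e,c)
round 2: derive reach(h,i) via R1 from reach(h,g), edge(g,i)
round 2: derive reach(j,c) via R1 from reach(j,a), edge(a,c)
round 2: derive reach(j,e) via R1 from reach(j,a), edge(a,e)

no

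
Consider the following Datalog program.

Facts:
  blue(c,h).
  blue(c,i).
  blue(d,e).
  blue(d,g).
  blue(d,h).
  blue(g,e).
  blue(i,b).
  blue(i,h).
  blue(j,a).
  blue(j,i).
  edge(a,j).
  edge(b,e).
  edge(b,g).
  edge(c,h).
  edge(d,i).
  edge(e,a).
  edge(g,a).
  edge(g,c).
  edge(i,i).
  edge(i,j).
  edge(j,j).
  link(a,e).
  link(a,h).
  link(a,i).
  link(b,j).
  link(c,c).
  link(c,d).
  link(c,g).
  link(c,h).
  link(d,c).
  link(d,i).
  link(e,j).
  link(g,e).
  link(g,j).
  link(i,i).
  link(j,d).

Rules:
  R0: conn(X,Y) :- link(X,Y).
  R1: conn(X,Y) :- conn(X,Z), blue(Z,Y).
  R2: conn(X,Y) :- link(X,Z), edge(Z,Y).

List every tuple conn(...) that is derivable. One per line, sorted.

round 1: derive conn(a,e) via R0 from link(a,e)
round 1: derive conn(a,h) via R0 from link(a,h)
round 1: derive conn(a,i) via R0 from link(a,i)
round 1: derive conn(b,j) via R0 from link(b,j)
round 1: derive conn(c,c) via R0 from link(c,c)
round 1: derive conn(c,d) via R0 from link(c,d)
round 1: derive conn(c,g) via R0 from link(c,g)
round 1: derive conn(c,h) via R0 from link(c,h)
round 1: derive conn(d,c) via R0 from link(d,c)
round 1: derive conn(d,i) via R0 from link(d,i)
round 1: derive conn(e,j) via R0 from link(e,j)
round 1: derive conn(g,e) via R0 from link(g,e)
round 1: derive conn(g,j) via R0 from link(g,j)
round 1: derive conn(i,i) via R0 from link(i,i)
round 1: derive conn(j,d) via R0 from link(j,d)
round 1: derive conn(a,a) via R2 from link(a,e), edge(e,a)
round 1: derive conn(a,j) via R2 from link(a,i), edge(i,j)
round 1: derive conn(c,a) via R2 from link(c,g), edge(g,a)
round 1: derive conn(c,i) via R2 from link(c,d), edge(d,i)
round 1: derive conn(d,h) via R2 from link(d,c), edge(c,h)
round 1: derive conn(d,j) via R2 from link(d,i), edge(i,j)
round 1: derive conn(g,a) via R2 from link(g,e), edge(e,a)
round 1: derive conn(i,j) via R2 from link(i,i), edge(i,j)
round 1: derive conn(j,i) via R2 from link(j,d), edge(d,i)
round 2: derive conn(a,b) via R1 from conn(a,i), blue(i,b)
round 2: derive conn(b,a) via R1 from conn(b,j), blue(j,a)
round 2: derive conn(b,i) via R1 from conn(b,j), blue(j,i)
round 2: derive conn(c,b) via R1 from conn(c,i), blue(i,b)
round 2: derive conn(c,e) via R1 from conn(c,d), blue(d,e)
round 2: derive conn(d,a) via R1 from conn(d,j), blue(j,a)
round 2: derive conn(d,b) via R1 from conn(d,i), blue(i,b)
round 2: derive conn(e,a) via R1 from conn(e,j), blue(j,a)
round 2: derive conn(e,i) via R1 from conn(e,j), blue(j,i)
round 2: derive conn(g,i) via R1 from conn(g,j), blue(j,i)
round 2: derive conn(i,a) via R1 from conn(i,j), blue(j,a)
round 2: derive conn(i,b) via R1 from conn(i,i), blue(i,b)
round 2: derive conn(i,h) via R1 from conn(i,i), blue(i,h)
round 2: derive conn(j,b) via R1 from conn(j,i), blue(i,b)
round 2: derive conn(j,e) via R1 from conn(j,d), blue(d,e)
round 2: derive conn(j,g) via R1 from conn(j,d), blue(d,g)
round 2: derive conn(j,h) via R1 from conn(j,d), blue(d,h)
round 3: derive conn(b,b) via R1 from conn(b,i), blue(i,b)
round 3: derive conn(b,h) via R1 from conn(b,i), blue(i,h)
round 3: derive conn(e,b) via R1 from conn(e,i), blue(i,b)
round 3: derive conn(e,h) via R1 from conn(e,i), blue(i,h)
round 3: derive conn(g,b) via R1 from conn(g,i), blue(i,b)
round 3: derive conn(g,h) via R1 from conn(g,i), blue(i,h)

conn(a,a)
conn(a,b)
conn(a,e)
conn(a,h)
conn(a,i)
conn(a,j)
conn(b,a)
conn(b,b)
conn(b,h)
conn(b,i)
conn(b,j)
conn(c,a)
conn(c,b)
conn(c,c)
conn(c,d)
conn(c,e)
conn(c,g)
conn(c,h)
conn(c,i)
conn(d,a)
conn(d,b)
conn(d,c)
conn(d,h)
conn(d,i)
conn(d,j)
conn(e,a)
conn(e,b)
conn(e,h)
conn(e,i)
conn(e,j)
conn(g,a)
conn(g,b)
conn(g,e)
conn(g,h)
conn(g,i)
conn(g,j)
conn(i,a)
conn(i,b)
conn(i,h)
conn(i,i)
conn(i,j)
conn(j,b)
conn(j,d)
conn(j,e)
conn(j,g)
conn(j,h)
conn(j,i)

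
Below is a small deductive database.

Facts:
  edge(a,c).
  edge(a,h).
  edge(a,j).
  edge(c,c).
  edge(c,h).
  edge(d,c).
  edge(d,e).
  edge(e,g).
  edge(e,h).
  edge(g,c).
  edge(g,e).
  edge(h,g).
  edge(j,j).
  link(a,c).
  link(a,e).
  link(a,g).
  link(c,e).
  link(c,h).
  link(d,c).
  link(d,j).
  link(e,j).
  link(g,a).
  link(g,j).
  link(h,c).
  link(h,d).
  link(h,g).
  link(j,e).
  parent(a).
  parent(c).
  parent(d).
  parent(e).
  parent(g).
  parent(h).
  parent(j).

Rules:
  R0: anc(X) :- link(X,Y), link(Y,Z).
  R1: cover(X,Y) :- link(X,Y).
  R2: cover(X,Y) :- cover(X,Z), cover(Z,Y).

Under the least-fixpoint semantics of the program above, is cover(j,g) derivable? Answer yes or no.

round 1: derive cover(a,c) via R1 from link(a,c)
round 1: derive cover(a,e) via R1 from link(a,e)
round 1: derive cover(a,g) via R1 from link(a,g)
round 1: derive cover(c,e) via R1 from link(c,e)
round 1: derive cover(c,h) via R1 from link(c,h)
round 1: derive cover(d,c) via R1 from link(d,c)
round 1: derive cover(d,j) via R1 from link(d,j)
round 1: derive cover(e,j) via R1 from link(e,j)
round 1: derive cover(g,a) via R1 from link(g,a)
round 1: derive cover(g,j) via R1 from link(g,j)
round 1: derive cover(h,c) via R1 from link(h,c)
round 1: derive cover(h,d) via R1 from link(h,d)
round 1: derive cover(h,g) via R1 from link(h,g)
round 1: derive cover(j,e) via R1 from link(j,e)
round 2: derive cover(a,a) via R2 from cover(a,g), cover(g,a)
round 2: derive cover(a,h) via R2 from cover(a,c), cover(c,h)
round 2: derive cover(a,j) via R2 from cover(a,e), cover(e,j)
round 2: derive cover(c,c) via R2 from cover(c,h), cover(h,c)
round 2: derive cover(c,d) via R2 from cover(c,h), cover(h,d)
round 2: derive cover(c,g) via R2 from cover(c,h), cover(h,g)
round 2: derive cover(c,j) via R2 from cover(c,e), cover(e,j)
round 2: derive cover(d,e) via R2 from cover(d,c), cover(c,e)
round 2: derive cover(d,h) via R2 from cover(d,c), cover(c,h)
round 2: derive cover(e,e) via R2 from cover(e,j), cover(j,e)
round 2: derive cover(g,c) via R2 from cover(g,a), cover(a,c)
round 2: derive cover(g,e) via R2 from cover(g,a), cover(a,e)
round 2: derive cover(g,g) via R2 from cover(g,a), cover(a,g)
round 2: derive cover(h,a) via R2 from cover(h,g), cover(g,a)
round 2: derive cover(h,e) via R2 from cover(h,c), cover(c,e)
round 2: derive cover(h,h) via R2 from cover(h,c), cover(c,h)
round 2: derive cover(h,j) via R2 from cover(h,d), cover(d,j)
round 2: derive cover(j,j) via R2 from cover(j,e), cover(e,j)
round 3: derive cover(a,d) via R2 from cover(a,c), cover(c,d)
round 3: derive cover(c,a) via R2 from cover(c,g), cover(g,a)
round 3: derive cover(d,a) via R2 from cover(d,h), cover(h,a)
round 3: derive cover(d,d) via R2 from cover(d,c), cover(c,d)
round 3: derive cover(d,g) via R2 from cover(d,c), cover(c,g)
round 3: derive cover(g,d) via R2 from cover(g,c), cover(c,d)
round 3: derive cover(g,h) via R2 from cover(g,a), cover(a,h)

no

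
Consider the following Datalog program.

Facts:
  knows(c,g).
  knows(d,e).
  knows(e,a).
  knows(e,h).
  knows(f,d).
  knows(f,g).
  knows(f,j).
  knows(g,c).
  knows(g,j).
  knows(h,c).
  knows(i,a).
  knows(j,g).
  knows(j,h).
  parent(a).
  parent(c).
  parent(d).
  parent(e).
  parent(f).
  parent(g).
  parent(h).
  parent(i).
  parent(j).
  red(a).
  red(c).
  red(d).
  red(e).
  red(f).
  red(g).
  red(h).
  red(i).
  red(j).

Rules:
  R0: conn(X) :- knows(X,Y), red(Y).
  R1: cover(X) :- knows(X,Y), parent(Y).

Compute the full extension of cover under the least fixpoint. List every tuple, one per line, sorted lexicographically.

cover(c)
cover(d)
cover(e)
cover(f)
cover(g)
cover(h)
cover(i)
cover(j)

round 1: derive cover(c) via R1 from knows(c,g), parent(g)
round 1: derive cover(d) via R1 from knows(d,e), parent(e)
round 1: derive cover(e) via R1 from knows(e,a), parent(a)
round 1: derive cover(f) via R1 from knows(f,d), parent(d)
round 1: derive cover(g) via R1 from knows(g,c), parent(c)
round 1: derive cover(h) via R1 from knows(h,c), parent(c)
round 1: derive cover(i) via R1 from knows(i,a), parent(a)
round 1: derive cover(j) via R1 from knows(j,g), parent(g)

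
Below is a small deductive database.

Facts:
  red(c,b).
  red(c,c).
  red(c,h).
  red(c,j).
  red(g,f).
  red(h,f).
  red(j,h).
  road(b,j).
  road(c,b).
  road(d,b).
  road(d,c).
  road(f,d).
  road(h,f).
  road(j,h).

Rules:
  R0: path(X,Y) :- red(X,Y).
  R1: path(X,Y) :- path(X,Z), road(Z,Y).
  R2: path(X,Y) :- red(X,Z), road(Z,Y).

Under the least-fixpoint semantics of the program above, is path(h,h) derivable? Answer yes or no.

yes

round 1: derive path(c,b) via R0 from red(c,b)
round 1: derive path(c,c) via R0 from red(c,c)
round 1: derive path(c,h) via R0 from red(c,h)
round 1: derive path(c,j) via R0 from red(c,j)
round 1: derive path(g,f) via R0 from red(g,f)
round 1: derive path(h,f) via R0 from red(h,f)
round 1: derive path(j,h) via R0 from red(j,h)
round 1: derive path(c,f) via R2 from red(c,h), road(h,f)
round 1: derive path(g,d) via R2 from red(g,f), road(f,d)
round 1: derive path(h,d) via R2 from red(h,f), road(f,d)
round 1: derive path(j,f) via R2 from red(j,h), road(h,f)
round 2: derive path(c,d) via R1 from path(c,f), road(f,d)
round 2: derive path(g,b) via R1 from path(g,d), road(d,b)
round 2: derive path(g,c) via R1 from path(g,d), road(d,c)
round 2: derive path(h,b) via R1 from path(h,d), road(d,b)
round 2: derive path(h,c) via R1 from path(h,d), road(d,c)
round 2: derive path(j,d) via R1 from path(j,f), road(f,d)
round 3: derive path(g,j) via R1 from path(g,b), road(b,j)
round 3: derive path(h,j) via R1 from path(h,b), road(b,j)
round 3: derive path(j,b) via R1 from path(j,d), road(d,b)
round 3: derive path(j,c) via R1 from path(j,d), road(d,c)
round 4: derive path(g,h) via R1 from path(g,j), road(j,h)
round 4: derive path(h,h) via R1 from path(h,j), road(j,h)
round 4: derive path(j,j) via R1 from path(j,b), road(b,j)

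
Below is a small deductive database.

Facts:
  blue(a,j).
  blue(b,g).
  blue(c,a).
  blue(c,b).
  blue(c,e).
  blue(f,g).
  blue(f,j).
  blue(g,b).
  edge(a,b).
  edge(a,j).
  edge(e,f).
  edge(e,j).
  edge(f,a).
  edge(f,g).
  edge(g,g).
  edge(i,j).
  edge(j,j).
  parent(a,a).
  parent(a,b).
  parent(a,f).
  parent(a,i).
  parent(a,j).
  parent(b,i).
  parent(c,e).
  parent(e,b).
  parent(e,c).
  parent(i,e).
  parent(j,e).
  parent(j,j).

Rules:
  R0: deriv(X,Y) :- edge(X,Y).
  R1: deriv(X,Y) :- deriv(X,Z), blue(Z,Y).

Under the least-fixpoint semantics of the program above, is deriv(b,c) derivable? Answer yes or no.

round 1: derive deriv(a,b) via R0 from edge(a,b)
round 1: derive deriv(a,j) via R0 from edge(a,j)
round 1: derive deriv(e,f) via R0 from edge(e,f)
round 1: derive deriv(e,j) via R0 from edge(e,j)
round 1: derive deriv(f,a) via R0 from edge(f,a)
round 1: derive deriv(f,g) via R0 from edge(f,g)
round 1: derive deriv(g,g) via R0 from edge(g,g)
round 1: derive deriv(i,j) via R0 from edge(i,j)
round 1: derive deriv(j,j) via R0 from edge(j,j)
round 2: derive deriv(a,g) via R1 from deriv(a,b), blue(b,g)
round 2: derive deriv(e,g) via R1 from deriv(e,f), blue(f,g)
round 2: derive deriv(f,b) via R1 from deriv(f,g), blue(g,b)
round 2: derive deriv(f,j) via R1 from deriv(f,a), blue(a,j)
round 2: derive deriv(g,b) via R1 from deriv(g,g), blue(g,b)
round 3: derive deriv(e,b) via R1 from deriv(e,g), blue(g,b)

no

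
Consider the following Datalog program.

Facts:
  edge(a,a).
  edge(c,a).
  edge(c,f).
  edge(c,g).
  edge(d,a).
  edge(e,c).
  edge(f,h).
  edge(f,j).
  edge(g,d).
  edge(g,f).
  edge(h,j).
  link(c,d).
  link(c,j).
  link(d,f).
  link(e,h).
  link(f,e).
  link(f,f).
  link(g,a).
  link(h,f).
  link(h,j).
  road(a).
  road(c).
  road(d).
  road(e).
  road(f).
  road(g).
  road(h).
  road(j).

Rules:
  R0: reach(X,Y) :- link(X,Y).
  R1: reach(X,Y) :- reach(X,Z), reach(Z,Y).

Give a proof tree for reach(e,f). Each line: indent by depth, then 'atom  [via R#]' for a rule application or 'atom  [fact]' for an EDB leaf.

reach(e,f)  [via R1]
  reach(e,h)  [via R0]
    link(e,h)  [fact]
  reach(h,f)  [via R0]
    link(h,f)  [fact]

round 1: derive reach(c,d) via R0 from link(c,d)
round 1: derive reach(c,j) via R0 from link(c,j)
round 1: derive reach(d,f) via R0 from link(d,f)
round 1: derive reach(e,h) via R0 from link(e,h)
round 1: derive reach(f,e) via R0 from link(f,e)
round 1: derive reach(f,f) via R0 from link(f,f)
round 1: derive reach(g,a) via R0 from link(g,a)
round 1: derive reach(h,f) via R0 from link(h,f)
round 1: derive reach(h,j) via R0 from link(h,j)
round 2: derive reach(c,f) via R1 from reach(c,d), reach(d,f)
round 2: derive reach(d,e) via R1 from reach(d,f), reach(f,e)
round 2: derive reach(e,f) via R1 from reach(e,h), reach(h,f)
round 2: derive reach(e,j) via R1 from reach(e,h), reach(h,j)
round 2: derive reach(f,h) via R1 from reach(f,e), reach(e,h)
round 2: derive reach(h,e) via R1 from reach(h,f), reach(f,e)
round 3: derive reach(c,e) via R1 from reach(c,d), reach(d,e)
round 3: derive reach(c,h) via R1 from reach(c,f), reach(f,h)
round 3: derive reach(d,h) via R1 from reach(d,e), reach(e,h)
round 3: derive reach(d,j) via R1 from reach(d,e), reach(e,j)
round 3: derive reach(e,e) via R1 from reach(e,f), reach(f,e)
round 3: derive reach(f,j) via R1 from reach(f,e), reach(e,j)
round 3: derive reach(h,h) via R1 from reach(h,e), reach(e,h)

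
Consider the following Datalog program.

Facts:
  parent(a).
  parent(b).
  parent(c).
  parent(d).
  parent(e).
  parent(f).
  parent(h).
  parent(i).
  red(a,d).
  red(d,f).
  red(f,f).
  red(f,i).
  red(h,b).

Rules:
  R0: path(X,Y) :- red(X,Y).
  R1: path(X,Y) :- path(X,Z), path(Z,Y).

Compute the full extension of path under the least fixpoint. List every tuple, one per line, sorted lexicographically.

path(a,d)
path(a,f)
path(a,i)
path(d,f)
path(d,i)
path(f,f)
path(f,i)
path(h,b)

round 1: derive path(a,d) via R0 from red(a,d)
round 1: derive path(d,f) via R0 from red(d,f)
round 1: derive path(f,f) via R0 from red(f,f)
round 1: derive path(f,i) via R0 from red(f,i)
round 1: derive path(h,b) via R0 from red(h,b)
round 2: derive path(a,f) via R1 from path(a,d), path(d,f)
round 2: derive path(d,i) via R1 from path(d,f), path(f,i)
round 3: derive path(a,i) via R1 from path(a,d), path(d,i)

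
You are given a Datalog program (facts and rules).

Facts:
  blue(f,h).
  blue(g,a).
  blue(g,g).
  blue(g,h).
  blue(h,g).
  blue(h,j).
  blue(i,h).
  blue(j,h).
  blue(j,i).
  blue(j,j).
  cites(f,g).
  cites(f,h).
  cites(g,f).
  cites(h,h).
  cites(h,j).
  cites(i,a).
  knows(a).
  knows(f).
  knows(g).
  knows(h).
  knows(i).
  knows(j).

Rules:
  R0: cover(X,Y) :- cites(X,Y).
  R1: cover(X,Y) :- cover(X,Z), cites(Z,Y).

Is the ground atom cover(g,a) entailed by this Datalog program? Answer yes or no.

no

round 1: derive cover(f,g) via R0 from cites(f,g)
round 1: derive cover(f,h) via R0 from cites(f,h)
round 1: derive cover(g,f) via R0 from cites(g,f)
round 1: derive cover(h,h) via R0 from cites(h,h)
round 1: derive cover(h,j) via R0 from cites(h,j)
round 1: derive cover(i,a) via R0 from cites(i,a)
round 2: derive cover(f,f) via R1 from cover(f,g), cites(g,f)
round 2: derive cover(f,j) via R1 from cover(f,h), cites(h,j)
round 2: derive cover(g,g) via R1 from cover(g,f), cites(f,g)
round 2: derive cover(g,h) via R1 from cover(g,f), cites(f,h)
round 3: derive cover(g,j) via R1 from cover(g,h), cites(h,j)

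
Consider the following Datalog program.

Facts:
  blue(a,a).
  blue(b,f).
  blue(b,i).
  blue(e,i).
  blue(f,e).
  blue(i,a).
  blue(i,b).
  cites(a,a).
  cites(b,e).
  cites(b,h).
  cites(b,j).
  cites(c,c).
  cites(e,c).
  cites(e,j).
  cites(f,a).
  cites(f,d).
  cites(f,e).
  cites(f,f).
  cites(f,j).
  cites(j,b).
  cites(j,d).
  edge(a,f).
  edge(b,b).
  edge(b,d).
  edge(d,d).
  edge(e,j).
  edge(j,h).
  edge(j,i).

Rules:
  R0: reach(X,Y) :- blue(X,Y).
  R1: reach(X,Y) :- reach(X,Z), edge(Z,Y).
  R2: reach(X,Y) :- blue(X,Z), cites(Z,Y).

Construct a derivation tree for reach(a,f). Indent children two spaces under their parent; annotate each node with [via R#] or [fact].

reach(a,f)  [via R1]
  reach(a,a)  [via R0]
    blue(a,a)  [fact]
  edge(a,f)  [fact]

round 1: derive reach(a,a) via R0 from blue(a,a)
round 1: derive reach(b,f) via R0 from blue(b,f)
round 1: derive reach(b,i) via R0 from blue(b,i)
round 1: derive reach(e,i) via R0 from blue(e,i)
round 1: derive reach(f,e) via R0 from blue(f,e)
round 1: derive reach(i,a) via R0 from blue(i,a)
round 1: derive reach(i,b) via R0 from blue(i,b)
round 1: derive reach(b,a) via R2 from blue(b,f), cites(f,a)
round 1: derive reach(b,d) via R2 from blue(b,f), cites(f,d)
round 1: derive reach(b,e) via R2 from blue(b,f), cites(f,e)
round 1: derive reach(b,j) via R2 from blue(b,f), cites(f,j)
round 1: derive reach(f,c) via R2 from blue(f,e), cites(e,c)
round 1: derive reach(f,j) via R2 from blue(f,e), cites(e,j)
round 1: derive reach(i,e) via R2 from blue(i,b), cites(b,e)
round 1: derive reach(i,h) via R2 from blue(i,b), cites(b,h)
round 1: derive reach(i,j) via R2 from blue(i,b), cites(b,j)
round 2: derive reach(a,f) via R1 from reach(a,a), edge(a,f)
round 2: derive reach(b,h) via R1 from reach(b,j), edge(j,h)
round 2: derive reach(f,h) via R1 from reach(f,j), edge(j,h)
round 2: derive reach(f,i) via R1 from reach(f,j), edge(j,i)
round 2: derive reach(i,d) via R1 from reach(i,b), edge(b,d)
round 2: derive reach(i,f) via R1 from reach(i,a), edge(a,f)
round 2: derive reach(i,i) via R1 from reach(i,j), edge(j,i)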